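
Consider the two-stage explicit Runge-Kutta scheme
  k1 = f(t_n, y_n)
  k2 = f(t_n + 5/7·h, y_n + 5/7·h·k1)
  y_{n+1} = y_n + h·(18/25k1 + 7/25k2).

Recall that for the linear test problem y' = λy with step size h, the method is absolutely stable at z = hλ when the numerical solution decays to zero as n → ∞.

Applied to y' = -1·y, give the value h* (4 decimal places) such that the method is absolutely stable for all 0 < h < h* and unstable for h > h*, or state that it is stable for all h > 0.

(-5.0000,0); λ=-1 ⇒ h* = (5)/1 = 5.0000.

On y'=λy, z=hλ:
  k1=λy_n ⇒ h·k1=z·y_n;  k2=λ(1+5/7z)y_n ⇒ h·k2=z(1+5/7z)y_n
  y_{n+1}/y_n = 1 + 18/25z + 7/25z(1+5/7z) = 1 + z + 1/5z²
  so R(z) = 1 + z + 1/5z².

Solve |R(x)|<1 on ℝ⁻.
x=-1.15: |R|=0.1145
R=1: x+1/5x²=0 ⇒ x=−5=-5.0000; min R=1−1/(4·1/5)=-0.2500>−1
Confirm numerically:
  x=-3.775: |R|=0.07512 <1
  x=-3.655: |R|=0.01680 <1
  x=-3.096: |R|=0.17896 <1
  x=-5.523: |R|=1.57771 >1
  x=-5.368: |R|=1.39508 >1
  x=-5.148: |R|=1.15238 >1
So |R|<1 on (-5.0000, 0).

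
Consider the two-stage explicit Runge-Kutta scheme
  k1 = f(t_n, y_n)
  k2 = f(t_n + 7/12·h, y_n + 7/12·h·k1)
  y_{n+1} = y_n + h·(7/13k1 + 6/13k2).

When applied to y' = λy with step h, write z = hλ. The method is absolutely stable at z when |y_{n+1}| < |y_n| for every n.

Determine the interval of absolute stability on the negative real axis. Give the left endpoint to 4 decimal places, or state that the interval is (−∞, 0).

Test eqn y'=λy, z=hλ:
  k1=λy_n ⇒ h·k1=z·y_n;  k2=λ(1+7/12z)y_n ⇒ h·k2=z(1+7/12z)y_n
  y_{n+1}/y_n = 1 + 7/13z + 6/13z(1+7/12z) = 1 + z + 7/26z²
  so R(z) = 1 + z + 7/26z².

Solve |R(x)|<1 on ℝ⁻.
x=-0.5: |R|=0.5673
R=1: x+7/26x²=0 ⇒ x=−26/7=-3.7143; min R=1−1/(4·7/26)=0.0714>−1
Confirm numerically:
  x=-2.801: |R|=0.31128 <1
  x=-1.855: |R|=0.07143 <1
  x=-1.492: |R|=0.10732 <1
  x=-3.961: |R|=1.26310 >1
  x=-3.747: |R|=1.03300 >1
  x=-3.737: |R|=1.02285 >1
Interval (-3.7143, 0).

z∈(-3.7143,0).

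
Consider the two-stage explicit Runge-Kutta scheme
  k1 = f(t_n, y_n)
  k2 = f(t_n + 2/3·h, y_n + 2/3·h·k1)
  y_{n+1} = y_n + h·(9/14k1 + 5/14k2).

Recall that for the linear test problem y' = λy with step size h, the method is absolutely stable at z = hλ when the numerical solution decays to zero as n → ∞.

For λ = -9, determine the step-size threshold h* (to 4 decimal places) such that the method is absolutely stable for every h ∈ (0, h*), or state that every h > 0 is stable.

Test eqn y'=λy, z=hλ:
  k1=λy_n ⇒ h·k1=z·y_n;  k2=λ(1+2/3z)y_n ⇒ h·k2=z(1+2/3z)y_n
  y_{n+1}/y_n = 1 + 9/14z + 5/14z(1+2/3z) = 1 + z + 5/21z²
  R(z) = 1 + z + 5/21z².

Boundary: |R(x)|=1, x<0.
x=-0.49: |R|=0.5672
R=1: x+5/21x²=0 ⇒ x=−21/5=-4.2000; min R=1−1/(4·5/21)=-0.0500>−1
Confirm numerically:
  x=-3.013: |R|=0.14847 <1
  x=-2.234: |R|=0.04572 <1
  x=-2.147: |R|=0.04947 <1
  x=-4.393: |R|=1.20187 >1
  x=-4.339: |R|=1.14360 >1
Stable set (-4.2000, 0).

(-4.2000,0); λ=-9 ⇒ h* = (21/5)/9 = 0.4667.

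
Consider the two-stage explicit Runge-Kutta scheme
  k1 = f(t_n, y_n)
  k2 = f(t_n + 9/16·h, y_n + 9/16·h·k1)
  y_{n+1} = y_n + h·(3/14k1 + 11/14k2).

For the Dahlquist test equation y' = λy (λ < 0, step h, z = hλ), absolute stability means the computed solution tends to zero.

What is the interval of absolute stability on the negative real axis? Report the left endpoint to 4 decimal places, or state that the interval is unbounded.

Test eqn y'=λy, z=hλ:
  k1=λy_n ⇒ h·k1=z·y_n;  k2=λ(1+9/16z)y_n ⇒ h·k2=z(1+9/16z)y_n
  y_{n+1}/y_n = 1 + 3/14z + 11/14z(1+9/16z) = 1 + z + 99/224z²
  ⇒ R(z) = 1 + z + 99/224z².

Boundary: |R(x)|=1, x<0.
x=-1.77: |R|=0.6146
R=1: x+99/224x²=0 ⇒ x=−224/99=-2.2626; min R=1−1/(4·99/224)=0.4343>−1
Confirm numerically:
  x=-2.081: |R|=0.83295 <1
  x=-1.903: |R|=0.69753 <1
  x=-1.422: |R|=0.47169 <1
  x=-2.768: |R|=1.61825 >1
  x=-2.621: |R|=1.41514 >1
  x=-2.337: |R|=1.07682 >1
Stable set (-2.2626, 0).

z∈(-2.2626,0).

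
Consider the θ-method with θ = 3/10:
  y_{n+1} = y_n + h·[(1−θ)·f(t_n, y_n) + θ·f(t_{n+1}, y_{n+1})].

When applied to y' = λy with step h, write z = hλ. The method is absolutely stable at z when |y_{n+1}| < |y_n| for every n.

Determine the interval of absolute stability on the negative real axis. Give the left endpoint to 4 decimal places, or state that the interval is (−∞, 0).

On y'=λy, z=hλ:
  y_{n+1} = y_n + z·[7/10·y_n + 3/10·y_{n+1}] ⇒ (1 − 3/10z)y_{n+1} = (1 + 7/10z)y_n
  so R(z) = (1 + 7/10z)/(1 − 3/10z).

Find x<0 with |R(x)|<1.
x=-0.36: |R|=0.6751
R=−1: 1+7/10x = −1+3/10x ⇒ -2/5x=2 ⇒ x=2/(-2/5)=-5.0000
Confirm numerically:
  x=-4.191: |R|=0.85664 <1
  x=-3.249: |R|=0.64531 <1
  x=-2.387: |R|=0.39094 <1
  x=-5.598: |R|=1.08927 >1
  x=-5.244: |R|=1.03793 >1
Interval (-5.0000, 0).

z∈(-5.0000,0).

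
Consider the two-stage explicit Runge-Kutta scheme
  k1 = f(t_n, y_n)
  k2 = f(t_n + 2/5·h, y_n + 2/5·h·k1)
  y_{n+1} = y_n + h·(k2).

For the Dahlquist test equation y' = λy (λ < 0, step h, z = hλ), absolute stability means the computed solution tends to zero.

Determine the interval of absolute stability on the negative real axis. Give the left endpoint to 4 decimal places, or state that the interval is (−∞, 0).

(-2.5000, 0).

With y'=λy (z=hλ):
  k1=λy_n ⇒ h·k1=z·y_n;  k2=λ(1+2/5z)y_n ⇒ h·k2=z(1+2/5z)y_n
  y_{n+1}/y_n = 1 + z(1+2/5z) = 1 + z + 2/5z²
  Hence R(z) = 1 + z + 2/5z².

Boundary: |R(x)|=1, x<0.
x=-0.8: |R|=0.4560
R=1: x+2/5x²=0 ⇒ x=−5/2=-2.5000; min R=1−1/(4·2/5)=0.3750>−1
Confirm numerically:
  x=-2.433: |R|=0.93480 <1
  x=-2.013: |R|=0.60787 <1
  x=-1.024: |R|=0.39543 <1
  x=-3.012: |R|=1.61686 >1
  x=-2.695: |R|=1.21021 >1
Stable set (-2.5000, 0).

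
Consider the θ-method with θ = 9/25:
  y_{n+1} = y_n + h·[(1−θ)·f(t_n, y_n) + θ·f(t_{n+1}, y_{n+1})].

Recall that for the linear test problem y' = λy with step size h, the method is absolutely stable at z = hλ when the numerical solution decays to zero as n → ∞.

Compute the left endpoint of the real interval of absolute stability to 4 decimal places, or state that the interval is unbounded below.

With y'=λy (z=hλ):
  y_{n+1} = y_n + z·[16/25·y_n + 9/25·y_{n+1}] ⇒ (1 − 9/25z)y_{n+1} = (1 + 16/25z)y_n
  Hence R(z) = (1 + 16/25z)/(1 − 9/25z).

Solve |R(x)|<1 on ℝ⁻.
x=-1.41: |R|=0.0647
R=−1: 1+16/25x = −1+9/25x ⇒ -7/25x=2 ⇒ x=2/(-7/25)=-7.1429
Confirm numerically:
  x=-7.031: |R|=0.99113 <1
  x=-4.045: |R|=0.64685 <1
  x=-3.491: |R|=0.54691 <1
  x=-3.201: |R|=0.48720 <1
  x=-7.372: |R|=1.01756 >1
  x=-7.293: |R|=1.01160 >1
Interval (-7.1429, 0).

z* = -7.1429.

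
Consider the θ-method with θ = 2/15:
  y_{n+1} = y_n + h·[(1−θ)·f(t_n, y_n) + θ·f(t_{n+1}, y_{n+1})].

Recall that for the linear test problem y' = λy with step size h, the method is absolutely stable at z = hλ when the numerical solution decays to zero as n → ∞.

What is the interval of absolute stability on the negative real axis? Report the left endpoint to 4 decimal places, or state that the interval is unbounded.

With y'=λy (z=hλ):
  y_{n+1} = y_n + z·[13/15·y_n + 2/15·y_{n+1}] ⇒ (1 − 2/15z)y_{n+1} = (1 + 13/15z)y_n
  Hence R(z) = (1 + 13/15z)/(1 − 2/15z).

Need |R(x)|<1, x<0.
x=-0.9: |R|=0.1964
R=−1: 1+13/15x = −1+2/15x ⇒ -11/15x=2 ⇒ x=2/(-11/15)=-2.7273
Confirm numerically:
  x=-2.338: |R|=0.78237 <1
  x=-2.291: |R|=0.75493 <1
  x=-2.258: |R|=0.73550 <1
  x=-3.148: |R|=1.21732 >1
  x=-2.920: |R|=1.10173 >1
  x=-2.903: |R|=1.09291 >1
Interval (-2.7273, 0).

z∈(-2.7273,0).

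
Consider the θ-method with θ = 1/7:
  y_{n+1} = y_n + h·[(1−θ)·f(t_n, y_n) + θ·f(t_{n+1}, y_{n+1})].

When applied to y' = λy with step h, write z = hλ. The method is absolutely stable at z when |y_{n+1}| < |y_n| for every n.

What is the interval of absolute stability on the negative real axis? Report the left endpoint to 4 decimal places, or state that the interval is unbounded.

With y'=λy (z=hλ):
  y_{n+1} = y_n + z·[6/7·y_n + 1/7·y_{n+1}] ⇒ (1 − 1/7z)y_{n+1} = (1 + 6/7z)y_n
  ⇒ R(z) = (1 + 6/7z)/(1 − 1/7z).

Solve |R(x)|<1 on ℝ⁻.
x=-1.74: |R|=0.3936
R=−1: 1+6/7x = −1+1/7x ⇒ -5/7x=2 ⇒ x=2/(-5/7)=-2.8000
Confirm numerically:
  x=-2.660: |R|=0.92754 <1
  x=-2.363: |R|=0.76663 <1
  x=-1.707: |R|=0.37234 <1
  x=-1.152: |R|=0.01079 <1
  x=-3.354: |R|=1.26753 >1
  x=-3.106: |R|=1.15140 >1
  x=-2.823: |R|=1.01171 >1
Interval (-2.8000, 0).

(-2.8000, 0).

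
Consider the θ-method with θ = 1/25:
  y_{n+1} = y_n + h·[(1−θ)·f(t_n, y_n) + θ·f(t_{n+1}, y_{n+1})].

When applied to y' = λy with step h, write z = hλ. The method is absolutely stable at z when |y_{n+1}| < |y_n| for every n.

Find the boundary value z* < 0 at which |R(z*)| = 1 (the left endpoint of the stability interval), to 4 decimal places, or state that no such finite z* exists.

Test eqn y'=λy, z=hλ:
  y_{n+1} = y_n + z·[24/25·y_n + 1/25·y_{n+1}] ⇒ (1 − 1/25z)y_{n+1} = (1 + 24/25z)y_n
  ⇒ R(z) = (1 + 24/25z)/(1 − 1/25z).

Solve |R(x)|<1 on ℝ⁻.
x=-1.1: |R|=0.0536
R=−1: 1+24/25x = −1+1/25x ⇒ -23/25x=2 ⇒ x=2/(-23/25)=-2.1739
Confirm numerically:
  x=-2.145: |R|=0.97550 <1
  x=-2.132: |R|=0.96447 <1
  x=-1.715: |R|=0.60490 <1
  x=-2.560: |R|=1.32221 >1
  x=-2.466: |R|=1.24459 >1
Interval (-2.1739, 0).

left endpoint -2.1739.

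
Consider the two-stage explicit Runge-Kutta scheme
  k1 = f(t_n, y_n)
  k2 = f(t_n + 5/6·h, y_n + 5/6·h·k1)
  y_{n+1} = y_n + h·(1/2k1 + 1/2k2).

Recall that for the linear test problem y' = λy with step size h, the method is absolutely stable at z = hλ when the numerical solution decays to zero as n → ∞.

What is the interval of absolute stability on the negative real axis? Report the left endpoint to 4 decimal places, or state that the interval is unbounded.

On y'=λy, z=hλ:
  k1=λy_n ⇒ h·k1=z·y_n;  k2=λ(1+5/6z)y_n ⇒ h·k2=z(1+5/6z)y_n
  y_{n+1}/y_n = 1 + 1/2z + 1/2z(1+5/6z) = 1 + z + 5/12z²
  Hence R(z) = 1 + z + 5/12z².

Find x<0 with |R(x)|<1.
x=-1.4: |R|=0.4167
R=1: x+5/12x²=0 ⇒ x=−12/5=-2.4000; min R=1−1/(4·5/12)=0.4000>−1
Confirm numerically:
  x=-2.143: |R|=0.77052 <1
  x=-1.979: |R|=0.65285 <1
  x=-1.889: |R|=0.59780 <1
  x=-1.071: |R|=0.40693 <1
  x=-2.977: |R|=1.71572 >1
  x=-2.750: |R|=1.40104 >1
  x=-2.730: |R|=1.37538 >1
Stable set (-2.4000, 0).

z∈(-2.4000,0).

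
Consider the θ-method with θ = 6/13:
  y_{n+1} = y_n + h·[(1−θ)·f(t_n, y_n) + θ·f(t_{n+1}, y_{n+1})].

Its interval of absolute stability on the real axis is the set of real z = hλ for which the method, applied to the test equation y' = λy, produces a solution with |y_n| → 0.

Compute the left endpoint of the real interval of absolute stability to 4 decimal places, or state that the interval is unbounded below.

On y'=λy, z=hλ:
  y_{n+1} = y_n + z·[7/13·y_n + 6/13·y_{n+1}] ⇒ (1 − 6/13z)y_{n+1} = (1 + 7/13z)y_n
  ⇒ R(z) = (1 + 7/13z)/(1 − 6/13z).

Need |R(x)|<1, x<0.
x=-1.72: |R|=0.0412
R=−1: 1+7/13x = −1+6/13x ⇒ -1/13x=2 ⇒ x=2/(-1/13)=-26.0000
Confirm numerically:
  x=-24.097: |R|=0.98792 <1
  x=-22.143: |R|=0.97356 <1
  x=-14.256: |R|=0.88082 <1
  x=-26.530: |R|=1.00308 >1
  x=-26.465: |R|=1.00271 >1
  x=-26.075: |R|=1.00044 >1
Stable set (-26.0000, 0).

left endpoint -26.0000.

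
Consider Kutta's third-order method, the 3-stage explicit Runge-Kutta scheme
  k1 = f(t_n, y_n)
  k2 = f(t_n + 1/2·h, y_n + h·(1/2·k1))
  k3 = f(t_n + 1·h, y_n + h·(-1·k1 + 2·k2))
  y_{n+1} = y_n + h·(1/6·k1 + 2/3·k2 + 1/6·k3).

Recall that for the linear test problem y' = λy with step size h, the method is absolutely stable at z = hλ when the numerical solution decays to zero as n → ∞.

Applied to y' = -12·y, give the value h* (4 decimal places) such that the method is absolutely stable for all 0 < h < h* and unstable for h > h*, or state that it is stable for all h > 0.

(-2.5127,0); λ=-12 ⇒ h* = 0.2094.

On y'=λy, z=hλ:
  order 3, 3-stage ⇒ R(z)=1+z+z^2/2+z^3/6
  (e.g. R(-0.76)=0.45564, |R|=0.45564)

Find x<0 with |R(x)|<1.
x=-0.76: |R|=0.4556
|R(-2.37)|=0.7802 |R(-2.27)|=0.6431 |R(-1.52)|=0.0499
Bisect:
  x_lo=-3.0517 |R|=2.1319  x_hi=-0.3950 |R|=0.6727
  mid=-1.72335 |R|=0.09142 →hi
  mid=-2.38751 |R|=0.80563 →hi
  mid=-2.71959 |R|=1.37393 →lo
  mid=-2.55355 |R|=1.06837 →lo
  mid=-2.47053 |R|=0.93193 →hi
  mid=-2.51204 |R|=0.99884 →hi
  mid=-2.53280 |R|=1.03327 →lo
  mid=-2.52242 |R|=1.01598 →lo
  ...
  [-2.51285,-2.51269] ⇒ x*=-2.5127
So |R|<1 on (-2.5127, 0).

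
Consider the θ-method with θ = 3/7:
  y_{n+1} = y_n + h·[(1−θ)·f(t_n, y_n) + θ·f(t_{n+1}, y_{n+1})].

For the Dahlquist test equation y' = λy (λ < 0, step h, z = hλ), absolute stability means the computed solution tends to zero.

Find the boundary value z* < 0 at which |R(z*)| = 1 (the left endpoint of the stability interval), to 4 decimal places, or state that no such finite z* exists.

z* = -14.0000.

Set f=λy, z=hλ:
  y_{n+1} = y_n + z·[4/7·y_n + 3/7·y_{n+1}] ⇒ (1 − 3/7z)y_{n+1} = (1 + 4/7z)y_n
  so R(z) = (1 + 4/7z)/(1 − 3/7z).

Find x<0 with |R(x)|<1.
x=-1.12: |R|=0.2432
R=−1: 1+4/7x = −1+3/7x ⇒ -1/7x=2 ⇒ x=2/(-1/7)=-14.0000
Confirm numerically:
  x=-13.113: |R|=0.98086 <1
  x=-11.345: |R|=0.93530 <1
  x=-9.042: |R|=0.85471 <1
  x=-5.843: |R|=0.66745 <1
  x=-14.203: |R|=1.00409 >1
  x=-14.142: |R|=1.00287 >1
So |R|<1 on (-14.0000, 0).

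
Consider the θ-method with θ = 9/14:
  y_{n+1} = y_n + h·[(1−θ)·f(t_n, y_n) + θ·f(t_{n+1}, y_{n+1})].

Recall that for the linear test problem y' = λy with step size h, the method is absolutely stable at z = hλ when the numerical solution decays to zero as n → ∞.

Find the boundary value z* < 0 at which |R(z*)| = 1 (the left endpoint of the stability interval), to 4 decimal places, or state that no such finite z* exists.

On y'=λy, z=hλ:
  y_{n+1} = y_n + z·[5/14·y_n + 9/14·y_{n+1}] ⇒ (1 − 9/14z)y_{n+1} = (1 + 5/14z)y_n
  ⇒ R(z) = (1 + 5/14z)/(1 − 9/14z).

Solve |R(x)|<1 on ℝ⁻.
x=-0.64: |R|=0.5466
x=-2: |R|=0.1250
x=-10: |R|=0.3462
x=-100: |R|=0.5317
θ=9/14≥1/2 ⇒ |1+5/14x|<|1−9/14x| ∀x<0 ⇒ interval (−∞,0).

unbounded; (−∞, 0).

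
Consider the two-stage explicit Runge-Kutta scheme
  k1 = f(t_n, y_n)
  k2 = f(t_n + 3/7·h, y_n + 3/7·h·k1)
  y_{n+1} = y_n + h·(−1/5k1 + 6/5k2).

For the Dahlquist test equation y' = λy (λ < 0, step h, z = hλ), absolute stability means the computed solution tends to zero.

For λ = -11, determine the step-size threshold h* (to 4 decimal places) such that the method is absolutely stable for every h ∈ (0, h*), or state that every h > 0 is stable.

Test eqn y'=λy, z=hλ:
  k1=λy_n ⇒ h·k1=z·y_n;  k2=λ(1+3/7z)y_n ⇒ h·k2=z(1+3/7z)y_n
  y_{n+1}/y_n = 1 − 1/5z + 6/5z(1+3/7z) = 1 + z + 18/35z²
  Hence R(z) = 1 + z + 18/35z².

Find x<0 with |R(x)|<1.
x=-0.98: |R|=0.5139
R=1: x+18/35x²=0 ⇒ x=−35/18=-1.9444; min R=1−1/(4·18/35)=0.5139>−1
Confirm numerically:
  x=-1.168: |R|=0.53360 <1
  x=-1.108: |R|=0.52337 <1
  x=-1.104: |R|=0.52282 <1
  x=-2.316: |R|=1.44255 >1
  x=-2.295: |R|=1.41376 >1
Stable set (-1.9444, 0).

(-1.9444,0); λ=-11 ⇒ h* = (35/18)/11 = 0.1768.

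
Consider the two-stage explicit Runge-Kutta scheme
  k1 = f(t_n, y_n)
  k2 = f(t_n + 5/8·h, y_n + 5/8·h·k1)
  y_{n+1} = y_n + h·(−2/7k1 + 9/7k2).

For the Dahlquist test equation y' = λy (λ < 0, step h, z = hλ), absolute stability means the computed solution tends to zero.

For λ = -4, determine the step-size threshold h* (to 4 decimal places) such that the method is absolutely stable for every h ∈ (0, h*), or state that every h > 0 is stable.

(-1.2444,0); λ=-4 ⇒ h* = (56/45)/4 = 0.3111.

Test eqn y'=λy, z=hλ:
  k1=λy_n ⇒ h·k1=z·y_n;  k2=λ(1+5/8z)y_n ⇒ h·k2=z(1+5/8z)y_n
  y_{n+1}/y_n = 1 − 2/7z + 9/7z(1+5/8z) = 1 + z + 45/56z²
  ⇒ R(z) = 1 + z + 45/56z².

Find x<0 with |R(x)|<1.
x=-0.7: |R|=0.6938
R=1: x+45/56x²=0 ⇒ x=−56/45=-1.2444; min R=1−1/(4·45/56)=0.6889>−1
Confirm numerically:
  x=-0.896: |R|=0.74912 <1
  x=-0.849: |R|=0.73022 <1
  x=-0.559: |R|=0.69210 <1
  x=-1.666: |R|=1.56436 >1
  x=-1.343: |R|=1.10636 >1
  x=-1.304: |R|=1.06241 >1
Interval (-1.2444, 0).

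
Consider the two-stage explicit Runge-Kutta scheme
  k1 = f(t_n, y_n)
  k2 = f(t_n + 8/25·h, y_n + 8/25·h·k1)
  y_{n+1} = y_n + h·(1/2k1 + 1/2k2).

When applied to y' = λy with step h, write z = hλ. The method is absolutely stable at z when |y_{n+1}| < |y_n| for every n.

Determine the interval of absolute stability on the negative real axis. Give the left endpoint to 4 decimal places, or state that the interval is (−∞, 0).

Test eqn y'=λy, z=hλ:
  k1=λy_n ⇒ h·k1=z·y_n;  k2=λ(1+8/25z)y_n ⇒ h·k2=z(1+8/25z)y_n
  y_{n+1}/y_n = 1 + 1/2z + 1/2z(1+8/25z) = 1 + z + 4/25z²
  R(z) = 1 + z + 4/25z².

Need |R(x)|<1, x<0.
x=-0.96: |R|=0.1875
R=1: x+4/25x²=0 ⇒ x=−25/4=-6.2500; min R=1−1/(4·4/25)=-0.5625>−1
Confirm numerically:
  x=-5.907: |R|=0.67582 <1
  x=-4.945: |R|=0.03252 <1
  x=-4.209: |R|=0.37449 <1
  x=-3.953: |R|=0.45281 <1
  x=-6.644: |R|=1.41884 >1
  x=-6.630: |R|=1.40310 >1
  x=-6.334: |R|=1.08513 >1
Stable set (-6.2500, 0).

(-6.2500, 0).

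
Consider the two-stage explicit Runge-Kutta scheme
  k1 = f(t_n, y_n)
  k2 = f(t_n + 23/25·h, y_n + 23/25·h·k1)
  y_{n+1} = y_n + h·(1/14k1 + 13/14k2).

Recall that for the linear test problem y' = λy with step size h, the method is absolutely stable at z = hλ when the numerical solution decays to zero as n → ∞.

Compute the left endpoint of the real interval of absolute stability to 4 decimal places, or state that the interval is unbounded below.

left endpoint -1.1706.

Test eqn y'=λy, z=hλ:
  k1=λy_n ⇒ h·k1=z·y_n;  k2=λ(1+23/25z)y_n ⇒ h·k2=z(1+23/25z)y_n
  y_{n+1}/y_n = 1 + 1/14z + 13/14z(1+23/25z) = 1 + z + 299/350z²
  Hence R(z) = 1 + z + 299/350z².

Need |R(x)|<1, x<0.
x=-0.4: |R|=0.7367
R=1: x+299/350x²=0 ⇒ x=−350/299=-1.1706; min R=1−1/(4·299/350)=0.7074>−1
Confirm numerically:
  x=-0.939: |R|=0.81424 <1
  x=-0.643: |R|=0.71020 <1
  x=-0.552: |R|=0.70830 <1
  x=-1.587: |R|=1.56458 >1
  x=-1.489: |R|=1.40505 >1
Stable set (-1.1706, 0).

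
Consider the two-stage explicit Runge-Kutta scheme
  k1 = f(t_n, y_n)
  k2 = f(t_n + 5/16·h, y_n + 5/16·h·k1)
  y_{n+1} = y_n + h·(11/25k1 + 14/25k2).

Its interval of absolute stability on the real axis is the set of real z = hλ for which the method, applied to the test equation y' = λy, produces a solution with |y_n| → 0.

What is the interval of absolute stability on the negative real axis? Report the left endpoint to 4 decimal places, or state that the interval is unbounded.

On y'=λy, z=hλ:
  k1=λy_n ⇒ h·k1=z·y_n;  k2=λ(1+5/16z)y_n ⇒ h·k2=z(1+5/16z)y_n
  y_{n+1}/y_n = 1 + 11/25z + 14/25z(1+5/16z) = 1 + z + 7/40z²
  so R(z) = 1 + z + 7/40z².

Need |R(x)|<1, x<0.
x=-1.02: |R|=0.1621
R=1: x+7/40x²=0 ⇒ x=−40/7=-5.7143; min R=1−1/(4·7/40)=-0.4286>−1
Confirm numerically:
  x=-5.503: |R|=0.79653 <1
  x=-5.431: |R|=0.73076 <1
  x=-4.900: |R|=0.30175 <1
  x=-4.489: |R|=0.03745 <1
  x=-6.296: |R|=1.64093 >1
  x=-6.120: |R|=1.43452 >1
  x=-5.988: |R|=1.28683 >1
Stable set (-5.7143, 0).

(-5.7143, 0).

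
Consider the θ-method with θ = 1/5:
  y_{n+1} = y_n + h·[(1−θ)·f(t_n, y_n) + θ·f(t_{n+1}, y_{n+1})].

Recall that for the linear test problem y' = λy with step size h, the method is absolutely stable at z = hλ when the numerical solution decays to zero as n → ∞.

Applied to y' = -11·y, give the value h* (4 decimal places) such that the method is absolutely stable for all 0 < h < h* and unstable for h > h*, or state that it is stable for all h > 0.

With y'=λy (z=hλ):
  y_{n+1} = y_n + z·[4/5·y_n + 1/5·y_{n+1}] ⇒ (1 − 1/5z)y_{n+1} = (1 + 4/5z)y_n
  Hence R(z) = (1 + 4/5z)/(1 − 1/5z).

Solve |R(x)|<1 on ℝ⁻.
x=-1.08: |R|=0.1118
R=−1: 1+4/5x = −1+1/5x ⇒ -3/5x=2 ⇒ x=2/(-3/5)=-3.3333
Confirm numerically:
  x=-3.010: |R|=0.87890 <1
  x=-2.287: |R|=0.56923 <1
  x=-1.937: |R|=0.39614 <1
  x=-1.407: |R|=0.09802 <1
  x=-3.562: |R|=1.08012 >1
  x=-3.483: |R|=1.05293 >1
Stable set (-3.3333, 0).

(-3.3333,0); λ=-11 ⇒ h* = (10/3)/11 = 0.3030.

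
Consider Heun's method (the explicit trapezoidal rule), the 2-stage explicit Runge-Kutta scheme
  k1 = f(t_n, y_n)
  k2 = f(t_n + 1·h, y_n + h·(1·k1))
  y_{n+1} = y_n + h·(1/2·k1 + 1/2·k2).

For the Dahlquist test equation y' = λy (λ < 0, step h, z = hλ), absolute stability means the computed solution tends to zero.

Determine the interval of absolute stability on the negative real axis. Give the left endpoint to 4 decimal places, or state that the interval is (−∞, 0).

(-2.0000, 0).

Set f=λy, z=hλ:
  order 2, 2-stage ⇒ R(z)=1+z+z^2/2
  (e.g. R(-1.17)=0.51445, |R|=0.51445)

Boundary: |R(x)|=1, x<0.
x=-1.17: |R|=0.5144
|R(-1.72)|=0.7592 |R(-1.16)|=0.5128 |R(-0.87)|=0.5085
Bisect:
  x_lo=-2.7002 |R|=1.9453  x_hi=-0.1273 |R|=0.8808
  mid=-1.41377 |R|=0.58560 →hi
  mid=-2.05698 |R|=1.05860 →lo
  mid=-1.73537 |R|=0.77039 →hi
  mid=-1.89618 |R|=0.90157 →hi
  mid=-1.97658 |R|=0.97685 →hi
  mid=-2.01678 |R|=1.01692 →lo
  mid=-1.99668 |R|=0.99668 →hi
  ...
  [-2.00013,-1.99998] ⇒ x*=-2.0000
So |R|<1 on (-2.0000, 0).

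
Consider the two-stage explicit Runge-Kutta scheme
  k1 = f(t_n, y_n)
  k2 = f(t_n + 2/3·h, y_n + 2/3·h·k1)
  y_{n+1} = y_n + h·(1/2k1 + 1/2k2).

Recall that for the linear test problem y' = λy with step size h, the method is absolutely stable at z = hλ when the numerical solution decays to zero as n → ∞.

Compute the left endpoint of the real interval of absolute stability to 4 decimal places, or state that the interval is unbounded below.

left endpoint -3.0000.

On y'=λy, z=hλ:
  k1=λy_n ⇒ h·k1=z·y_n;  k2=λ(1+2/3z)y_n ⇒ h·k2=z(1+2/3z)y_n
  y_{n+1}/y_n = 1 + 1/2z + 1/2z(1+2/3z) = 1 + z + 1/3z²
  ⇒ R(z) = 1 + z + 1/3z².

Solve |R(x)|<1 on ℝ⁻.
x=-1.07: |R|=0.3116
R=1: x+1/3x²=0 ⇒ x=−3=-3.0000; min R=1−1/(4·1/3)=0.2500>−1
Confirm numerically:
  x=-2.168: |R|=0.39874 <1
  x=-1.762: |R|=0.27288 <1
  x=-1.624: |R|=0.25513 <1
  x=-1.346: |R|=0.25791 <1
  x=-3.539: |R|=1.63584 >1
  x=-3.119: |R|=1.12372 >1
Interval (-3.0000, 0).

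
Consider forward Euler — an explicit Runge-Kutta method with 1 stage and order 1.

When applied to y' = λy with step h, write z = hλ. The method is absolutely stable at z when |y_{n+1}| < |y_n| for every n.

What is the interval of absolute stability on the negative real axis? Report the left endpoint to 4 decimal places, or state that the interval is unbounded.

z∈(-2.0000,0).

Test eqn y'=λy, z=hλ:
  order 1, 1-stage ⇒ R(z)=1+z
  (e.g. R(-0.97)=0.03000, |R|=0.03000)

Boundary: |R(x)|=1, x<0.
x=-0.97: |R|=0.0300
|R(-1.88)|=0.8800 |R(-1.43)|=0.4300 |R(-1.33)|=0.3300
Bisect:
  x_lo=-2.3054 |R|=1.3054  x_hi=-0.3878 |R|=0.6122
  mid=-1.34660 |R|=0.34660 →hi
  mid=-1.82601 |R|=0.82601 →hi
  mid=-2.06571 |R|=1.06571 →lo
  mid=-1.94586 |R|=0.94586 →hi
  mid=-2.00579 |R|=1.00579 →lo
  mid=-1.97582 |R|=0.97582 →hi
  mid=-1.99080 |R|=0.99080 →hi
  mid=-1.99829 |R|=0.99829 →hi
  mid=-2.00204 |R|=1.00204 →lo
  mid=-2.00017 |R|=1.00017 →lo
  ...
  [-2.00005,-1.99993] ⇒ x*=-2.0000
Stable set (-2.0000, 0).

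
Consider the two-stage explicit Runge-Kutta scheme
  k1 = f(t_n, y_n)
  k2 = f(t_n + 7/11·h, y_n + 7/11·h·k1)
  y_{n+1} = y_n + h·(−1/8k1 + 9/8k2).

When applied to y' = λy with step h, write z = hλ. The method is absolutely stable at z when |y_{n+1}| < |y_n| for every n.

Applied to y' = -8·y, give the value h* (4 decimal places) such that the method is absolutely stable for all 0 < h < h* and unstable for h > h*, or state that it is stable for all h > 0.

On y'=λy, z=hλ:
  k1=λy_n ⇒ h·k1=z·y_n;  k2=λ(1+7/11z)y_n ⇒ h·k2=z(1+7/11z)y_n
  y_{n+1}/y_n = 1 − 1/8z + 9/8z(1+7/11z) = 1 + z + 63/88z²
  Hence R(z) = 1 + z + 63/88z².

Solve |R(x)|<1 on ℝ⁻.
x=-1.01: |R|=0.7203
R=1: x+63/88x²=0 ⇒ x=−88/63=-1.3968; min R=1−1/(4·63/88)=0.6508>−1
Confirm numerically:
  x=-1.101: |R|=0.76683 <1
  x=-0.984: |R|=0.70918 <1
  x=-0.721: |R|=0.65116 <1
  x=-1.838: |R|=1.58052 >1
  x=-1.711: |R|=1.38484 >1
So |R|<1 on (-1.3968, 0).

(-1.3968,0); λ=-8 ⇒ h* = (88/63)/8 = 0.1746.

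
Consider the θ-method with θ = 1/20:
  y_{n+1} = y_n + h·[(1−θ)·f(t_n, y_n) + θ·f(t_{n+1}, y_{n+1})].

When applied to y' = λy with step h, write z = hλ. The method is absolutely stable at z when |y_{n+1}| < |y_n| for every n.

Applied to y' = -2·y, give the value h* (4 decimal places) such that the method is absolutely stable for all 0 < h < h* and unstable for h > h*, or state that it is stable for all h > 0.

With y'=λy (z=hλ):
  y_{n+1} = y_n + z·[19/20·y_n + 1/20·y_{n+1}] ⇒ (1 − 1/20z)y_{n+1} = (1 + 19/20z)y_n
  so R(z) = (1 + 19/20z)/(1 − 1/20z).

Boundary: |R(x)|=1, x<0.
x=-1.15: |R|=0.0875
R=−1: 1+19/20x = −1+1/20x ⇒ -9/10x=2 ⇒ x=2/(-9/10)=-2.2222
Confirm numerically:
  x=-2.110: |R|=0.90864 <1
  x=-1.228: |R|=0.15696 <1
  x=-1.161: |R|=0.09730 <1
  x=-2.757: |R|=1.42299 >1
  x=-2.747: |R|=1.41526 >1
So |R|<1 on (-2.2222, 0).

(-2.2222,0); λ=-2 ⇒ h* = (20/9)/2 = 1.1111.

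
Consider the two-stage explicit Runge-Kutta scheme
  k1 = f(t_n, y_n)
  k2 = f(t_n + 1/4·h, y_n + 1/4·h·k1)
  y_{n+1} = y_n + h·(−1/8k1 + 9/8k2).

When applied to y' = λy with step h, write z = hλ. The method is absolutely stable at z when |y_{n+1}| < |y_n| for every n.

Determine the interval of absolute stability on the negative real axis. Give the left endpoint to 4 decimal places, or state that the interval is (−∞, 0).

(-3.5556, 0).

Test eqn y'=λy, z=hλ:
  k1=λy_n ⇒ h·k1=z·y_n;  k2=λ(1+1/4z)y_n ⇒ h·k2=z(1+1/4z)y_n
  y_{n+1}/y_n = 1 − 1/8z + 9/8z(1+1/4z) = 1 + z + 9/32z²
  ⇒ R(z) = 1 + z + 9/32z².

Boundary: |R(x)|=1, x<0.
x=-1: |R|=0.2812
R=1: x+9/32x²=0 ⇒ x=−32/9=-3.5556; min R=1−1/(4·9/32)=0.1111>−1
Confirm numerically:
  x=-2.931: |R|=0.48515 <1
  x=-1.791: |R|=0.11116 <1
  x=-1.504: |R|=0.13219 <1
  x=-3.955: |R|=1.44432 >1
  x=-3.851: |R|=1.31999 >1
Stable set (-3.5556, 0).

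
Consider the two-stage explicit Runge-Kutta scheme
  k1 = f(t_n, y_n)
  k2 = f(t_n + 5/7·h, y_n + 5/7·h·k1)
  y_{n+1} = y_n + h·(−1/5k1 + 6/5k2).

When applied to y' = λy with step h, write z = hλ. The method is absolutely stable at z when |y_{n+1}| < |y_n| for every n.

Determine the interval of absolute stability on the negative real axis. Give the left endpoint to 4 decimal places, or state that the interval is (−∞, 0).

With y'=λy (z=hλ):
  k1=λy_n ⇒ h·k1=z·y_n;  k2=λ(1+5/7z)y_n ⇒ h·k2=z(1+5/7z)y_n
  y_{n+1}/y_n = 1 − 1/5z + 6/5z(1+5/7z) = 1 + z + 6/7z²
  so R(z) = 1 + z + 6/7z².

Solve |R(x)|<1 on ℝ⁻.
x=-0.32: |R|=0.7678
R=1: x+6/7x²=0 ⇒ x=−7/6=-1.1667; min R=1−1/(4·6/7)=0.7083>−1
Confirm numerically:
  x=-1.012: |R|=0.86584 <1
  x=-0.976: |R|=0.84049 <1
  x=-0.610: |R|=0.70894 <1
  x=-1.679: |R|=1.73732 >1
  x=-1.564: |R|=1.53265 >1
Stable set (-1.1667, 0).

(-1.1667, 0).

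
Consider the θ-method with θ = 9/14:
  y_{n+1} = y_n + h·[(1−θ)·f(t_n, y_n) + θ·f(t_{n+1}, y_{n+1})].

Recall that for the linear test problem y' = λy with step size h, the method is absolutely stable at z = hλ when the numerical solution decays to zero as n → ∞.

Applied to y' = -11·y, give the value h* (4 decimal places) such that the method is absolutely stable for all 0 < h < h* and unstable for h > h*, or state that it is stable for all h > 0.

Test eqn y'=λy, z=hλ:
  y_{n+1} = y_n + z·[5/14·y_n + 9/14·y_{n+1}] ⇒ (1 − 9/14z)y_{n+1} = (1 + 5/14z)y_n
  R(z) = (1 + 5/14z)/(1 − 9/14z).

Need |R(x)|<1, x<0.
x=-1.32: |R|=0.2859
x=-2: |R|=0.1250
x=-10: |R|=0.3462
x=-100: |R|=0.5317
θ=9/14≥1/2 ⇒ |1+5/14x|<|1−9/14x| ∀x<0 ⇒ unbounded interval.

interval (−∞, 0). Any h>0 works for λ=-11.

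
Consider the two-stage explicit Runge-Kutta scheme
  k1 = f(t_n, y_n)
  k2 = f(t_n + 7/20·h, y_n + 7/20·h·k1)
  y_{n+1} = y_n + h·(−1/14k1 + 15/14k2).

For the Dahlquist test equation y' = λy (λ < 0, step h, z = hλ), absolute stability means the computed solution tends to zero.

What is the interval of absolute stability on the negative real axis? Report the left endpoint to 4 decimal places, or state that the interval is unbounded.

(-2.6667, 0).

Set f=λy, z=hλ:
  k1=λy_n ⇒ h·k1=z·y_n;  k2=λ(1+7/20z)y_n ⇒ h·k2=z(1+7/20z)y_n
  y_{n+1}/y_n = 1 − 1/14z + 15/14z(1+7/20z) = 1 + z + 3/8z²
  Hence R(z) = 1 + z + 3/8z².

Solve |R(x)|<1 on ℝ⁻.
x=-0.69: |R|=0.4885
R=1: x+3/8x²=0 ⇒ x=−8/3=-2.6667; min R=1−1/(4·3/8)=0.3333>−1
Confirm numerically:
  x=-2.390: |R|=0.75204 <1
  x=-2.180: |R|=0.60215 <1
  x=-2.030: |R|=0.51534 <1
  x=-1.703: |R|=0.38458 <1
  x=-3.008: |R|=1.38502 >1
  x=-2.890: |R|=1.24204 >1
Interval (-2.6667, 0).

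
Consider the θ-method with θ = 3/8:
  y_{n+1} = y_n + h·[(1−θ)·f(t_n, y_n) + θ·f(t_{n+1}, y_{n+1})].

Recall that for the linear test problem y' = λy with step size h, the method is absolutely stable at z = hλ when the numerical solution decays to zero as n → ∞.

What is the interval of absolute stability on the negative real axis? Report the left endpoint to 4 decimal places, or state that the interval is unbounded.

With y'=λy (z=hλ):
  y_{n+1} = y_n + z·[5/8·y_n + 3/8·y_{n+1}] ⇒ (1 − 3/8z)y_{n+1} = (1 + 5/8z)y_n
  so R(z) = (1 + 5/8z)/(1 − 3/8z).

Boundary: |R(x)|=1, x<0.
x=-0.31: |R|=0.7223
R=−1: 1+5/8x = −1+3/8x ⇒ -1/4x=2 ⇒ x=2/(-1/4)=-8.0000
Confirm numerically:
  x=-7.242: |R|=0.94900 <1
  x=-7.154: |R|=0.94257 <1
  x=-5.678: |R|=0.81449 <1
  x=-4.092: |R|=0.61452 <1
  x=-8.577: |R|=1.03421 >1
  x=-8.414: |R|=1.02491 >1
So |R|<1 on (-8.0000, 0).

z∈(-8.0000,0).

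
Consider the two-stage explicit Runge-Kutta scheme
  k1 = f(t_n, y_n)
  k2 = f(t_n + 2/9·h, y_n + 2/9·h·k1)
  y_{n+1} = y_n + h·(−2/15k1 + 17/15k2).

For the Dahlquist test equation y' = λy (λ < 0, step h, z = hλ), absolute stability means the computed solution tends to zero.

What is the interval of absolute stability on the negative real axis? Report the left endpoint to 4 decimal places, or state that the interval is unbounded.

On y'=λy, z=hλ:
  k1=λy_n ⇒ h·k1=z·y_n;  k2=λ(1+2/9z)y_n ⇒ h·k2=z(1+2/9z)y_n
  y_{n+1}/y_n = 1 − 2/15z + 17/15z(1+2/9z) = 1 + z + 34/135z²
  ⇒ R(z) = 1 + z + 34/135z².

Need |R(x)|<1, x<0.
x=-0.68: |R|=0.4365
R=1: x+34/135x²=0 ⇒ x=−135/34=-3.9706; min R=1−1/(4·34/135)=0.0074>−1
Confirm numerically:
  x=-3.212: |R|=0.38634 <1
  x=-2.463: |R|=0.06483 <1
  x=-2.349: |R|=0.04067 <1
  x=-1.828: |R|=0.01358 <1
  x=-4.349: |R|=1.41448 >1
  x=-4.253: |R|=1.30250 >1
  x=-4.164: |R|=1.20283 >1
Stable set (-3.9706, 0).

(-3.9706, 0).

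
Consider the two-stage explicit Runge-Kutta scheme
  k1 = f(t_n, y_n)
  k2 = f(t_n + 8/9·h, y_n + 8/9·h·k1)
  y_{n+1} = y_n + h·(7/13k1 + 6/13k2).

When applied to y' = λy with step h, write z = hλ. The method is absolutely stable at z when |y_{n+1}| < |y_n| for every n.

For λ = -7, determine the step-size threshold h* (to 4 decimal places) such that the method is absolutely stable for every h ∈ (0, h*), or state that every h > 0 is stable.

With y'=λy (z=hλ):
  k1=λy_n ⇒ h·k1=z·y_n;  k2=λ(1+8/9z)y_n ⇒ h·k2=z(1+8/9z)y_n
  y_{n+1}/y_n = 1 + 7/13z + 6/13z(1+8/9z) = 1 + z + 16/39z²
  so R(z) = 1 + z + 16/39z².

Need |R(x)|<1, x<0.
x=-1.52: |R|=0.4279
R=1: x+16/39x²=0 ⇒ x=−39/16=-2.4375; min R=1−1/(4·16/39)=0.3906>−1
Confirm numerically:
  x=-2.388: |R|=0.95151 <1
  x=-2.103: |R|=0.71140 <1
  x=-1.683: |R|=0.47905 <1
  x=-1.264: |R|=0.39147 <1
  x=-2.962: |R|=1.63736 >1
  x=-2.945: |R|=1.61316 >1
  x=-2.559: |R|=1.12756 >1
Stable set (-2.4375, 0).

(-2.4375,0); λ=-7 ⇒ h* = (39/16)/7 = 0.3482.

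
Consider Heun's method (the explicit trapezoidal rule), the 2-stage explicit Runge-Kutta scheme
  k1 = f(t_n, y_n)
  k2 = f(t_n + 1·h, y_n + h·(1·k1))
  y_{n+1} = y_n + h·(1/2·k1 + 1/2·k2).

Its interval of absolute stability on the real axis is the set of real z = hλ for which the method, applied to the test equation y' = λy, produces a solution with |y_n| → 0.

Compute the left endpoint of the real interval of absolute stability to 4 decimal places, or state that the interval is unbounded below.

Set f=λy, z=hλ:
  order 2, 2-stage ⇒ R(z)=1+z+z^2/2
  (e.g. R(-1.57)=0.66245, |R|=0.66245)

Need |R(x)|<1, x<0.
x=-1.57: |R|=0.6624
|R(-2.09)|=1.0940 |R(-1.53)|=0.6404 |R(-1.37)|=0.5685
Bisect:
  x_lo=-2.6612 |R|=1.8798  x_hi=-0.2828 |R|=0.7572
  mid=-1.47202 |R|=0.61140 →hi
  mid=-2.06662 |R|=1.06884 →lo
  mid=-1.76932 |R|=0.79593 →hi
  mid=-1.91797 |R|=0.92134 →hi
  mid=-1.99230 |R|=0.99233 →hi
  mid=-2.02946 |R|=1.02989 →lo
  mid=-2.01088 |R|=1.01094 →lo
  mid=-2.00159 |R|=1.00159 →lo
  mid=-1.99694 |R|=0.99695 →hi
  mid=-1.99927 |R|=0.99927 →hi
  ...
  [-2.00014,-1.99999] ⇒ x*=-2.0000
Interval (-2.0000, 0).

left endpoint -2.0000.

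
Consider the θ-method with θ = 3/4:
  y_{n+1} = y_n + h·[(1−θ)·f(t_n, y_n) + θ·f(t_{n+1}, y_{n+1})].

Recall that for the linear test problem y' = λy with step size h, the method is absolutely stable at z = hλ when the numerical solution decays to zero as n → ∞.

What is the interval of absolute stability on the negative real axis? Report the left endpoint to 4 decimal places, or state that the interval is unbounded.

On y'=λy, z=hλ:
  y_{n+1} = y_n + z·[1/4·y_n + 3/4·y_{n+1}] ⇒ (1 − 3/4z)y_{n+1} = (1 + 1/4z)y_n
  ⇒ R(z) = (1 + 1/4z)/(1 − 3/4z).

Solve |R(x)|<1 on ℝ⁻.
x=-1.03: |R|=0.4189
x=-2: |R|=0.2000
x=-10: |R|=0.1765
x=-100: |R|=0.3158
θ=3/4≥1/2 ⇒ |1+1/4x|<|1−3/4x| ∀x<0 ⇒ stable on all of ℝ⁻.

interval (−∞, 0).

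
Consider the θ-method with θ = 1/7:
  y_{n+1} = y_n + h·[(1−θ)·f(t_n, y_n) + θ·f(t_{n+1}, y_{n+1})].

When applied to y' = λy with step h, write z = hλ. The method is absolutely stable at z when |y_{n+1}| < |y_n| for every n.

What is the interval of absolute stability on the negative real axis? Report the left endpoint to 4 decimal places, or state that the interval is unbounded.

Set f=λy, z=hλ:
  y_{n+1} = y_n + z·[6/7·y_n + 1/7·y_{n+1}] ⇒ (1 − 1/7z)y_{n+1} = (1 + 6/7z)y_n
  so R(z) = (1 + 6/7z)/(1 − 1/7z).

Boundary: |R(x)|=1, x<0.
x=-0.38: |R|=0.6396
R=−1: 1+6/7x = −1+1/7x ⇒ -5/7x=2 ⇒ x=2/(-5/7)=-2.8000
Confirm numerically:
  x=-2.456: |R|=0.81810 <1
  x=-2.358: |R|=0.76384 <1
  x=-1.587: |R|=0.29370 <1
  x=-1.268: |R|=0.07354 <1
  x=-3.346: |R|=1.26387 >1
  x=-3.051: |R|=1.12486 >1
  x=-2.960: |R|=1.08032 >1
Interval (-2.8000, 0).

(-2.8000, 0).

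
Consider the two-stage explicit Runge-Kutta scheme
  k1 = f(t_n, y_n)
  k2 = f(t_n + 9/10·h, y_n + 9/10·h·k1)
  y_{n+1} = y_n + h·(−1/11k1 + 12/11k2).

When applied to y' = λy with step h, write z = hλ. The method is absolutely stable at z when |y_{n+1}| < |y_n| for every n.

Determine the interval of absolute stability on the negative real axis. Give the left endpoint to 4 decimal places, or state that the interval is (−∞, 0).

With y'=λy (z=hλ):
  k1=λy_n ⇒ h·k1=z·y_n;  k2=λ(1+9/10z)y_n ⇒ h·k2=z(1+9/10z)y_n
  y_{n+1}/y_n = 1 − 1/11z + 12/11z(1+9/10z) = 1 + z + 54/55z²
  so R(z) = 1 + z + 54/55z².

Solve |R(x)|<1 on ℝ⁻.
x=-1.21: |R|=1.2275
R=1: x+54/55x²=0 ⇒ x=−55/54=-1.0185; min R=1−1/(4·54/55)=0.7454>−1
Confirm numerically:
  x=-0.886: |R|=0.88472 <1
  x=-0.587: |R|=0.75130 <1
  x=-0.556: |R|=0.74752 <1
  x=-1.571: |R|=1.85217 >1
  x=-1.361: |R|=1.45764 >1
  x=-1.245: |R|=1.27684 >1
Interval (-1.0185, 0).

(-1.0185, 0).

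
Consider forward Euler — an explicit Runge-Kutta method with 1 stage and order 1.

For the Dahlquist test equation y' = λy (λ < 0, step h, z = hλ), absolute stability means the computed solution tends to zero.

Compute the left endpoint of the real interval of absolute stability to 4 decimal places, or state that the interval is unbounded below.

left endpoint -2.0000.

On y'=λy, z=hλ:
  order 1, 1-stage ⇒ R(z)=1+z
  (e.g. R(-0.43)=0.57000, |R|=0.57000)

Need |R(x)|<1, x<0.
x=-0.43: |R|=0.5700
|R(-1.49)|=0.4900 |R(-0.7)|=0.3000 |R(-0.53)|=0.4700
Bisect:
  x_lo=-2.3387 |R|=1.3387  x_hi=-0.2400 |R|=0.7600
  mid=-1.28937 |R|=0.28937 →hi
  mid=-1.81406 |R|=0.81406 →hi
  mid=-2.07640 |R|=1.07640 →lo
  mid=-1.94523 |R|=0.94523 →hi
  mid=-2.01082 |R|=1.01082 →lo
  mid=-1.97803 |R|=0.97803 →hi
  mid=-1.99442 |R|=0.99442 →hi
  ...
  [-2.00006,-1.99993] ⇒ x*=-2.0000
So |R|<1 on (-2.0000, 0).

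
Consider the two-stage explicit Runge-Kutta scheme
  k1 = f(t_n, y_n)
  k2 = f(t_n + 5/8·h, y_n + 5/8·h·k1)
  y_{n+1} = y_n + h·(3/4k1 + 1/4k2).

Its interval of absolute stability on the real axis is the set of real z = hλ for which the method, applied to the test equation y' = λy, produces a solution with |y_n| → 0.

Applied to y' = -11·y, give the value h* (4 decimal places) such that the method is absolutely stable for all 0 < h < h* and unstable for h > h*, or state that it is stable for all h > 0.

(-6.4000,0); λ=-11 ⇒ h* = (32/5)/11 = 0.5818.

Set f=λy, z=hλ:
  k1=λy_n ⇒ h·k1=z·y_n;  k2=λ(1+5/8z)y_n ⇒ h·k2=z(1+5/8z)y_n
  y_{n+1}/y_n = 1 + 3/4z + 1/4z(1+5/8z) = 1 + z + 5/32z²
  so R(z) = 1 + z + 5/32z².

Need |R(x)|<1, x<0.
x=-1.53: |R|=0.1642
R=1: x+5/32x²=0 ⇒ x=−32/5=-6.4000; min R=1−1/(4·5/32)=-0.6000>−1
Confirm numerically:
  x=-5.149: |R|=0.00647 <1
  x=-4.867: |R|=0.16580 <1
  x=-4.073: |R|=0.48092 <1
  x=-6.922: |R|=1.56458 >1
  x=-6.854: |R|=1.48621 >1
  x=-6.623: |R|=1.23077 >1
Interval (-6.4000, 0).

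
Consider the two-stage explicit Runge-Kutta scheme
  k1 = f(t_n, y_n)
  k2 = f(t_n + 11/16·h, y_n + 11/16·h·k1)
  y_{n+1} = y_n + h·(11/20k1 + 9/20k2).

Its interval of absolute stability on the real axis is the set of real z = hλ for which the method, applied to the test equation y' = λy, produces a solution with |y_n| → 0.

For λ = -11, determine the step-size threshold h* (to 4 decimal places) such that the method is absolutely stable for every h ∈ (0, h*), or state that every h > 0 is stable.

(-3.2323,0); λ=-11 ⇒ h* = (320/99)/11 = 0.2938.

With y'=λy (z=hλ):
  k1=λy_n ⇒ h·k1=z·y_n;  k2=λ(1+11/16z)y_n ⇒ h·k2=z(1+11/16z)y_n
  y_{n+1}/y_n = 1 + 11/20z + 9/20z(1+11/16z) = 1 + z + 99/320z²
  Hence R(z) = 1 + z + 99/320z².

Solve |R(x)|<1 on ℝ⁻.
x=-1.23: |R|=0.2381
R=1: x+99/320x²=0 ⇒ x=−320/99=-3.2323; min R=1−1/(4·99/320)=0.1919>−1
Confirm numerically:
  x=-3.199: |R|=0.96702 <1
  x=-2.905: |R|=0.70582 <1
  x=-2.011: |R|=0.24015 <1
  x=-1.677: |R|=0.19306 <1
  x=-3.679: |R|=1.50840 >1
  x=-3.553: |R|=1.35249 >1
Stable set (-3.2323, 0).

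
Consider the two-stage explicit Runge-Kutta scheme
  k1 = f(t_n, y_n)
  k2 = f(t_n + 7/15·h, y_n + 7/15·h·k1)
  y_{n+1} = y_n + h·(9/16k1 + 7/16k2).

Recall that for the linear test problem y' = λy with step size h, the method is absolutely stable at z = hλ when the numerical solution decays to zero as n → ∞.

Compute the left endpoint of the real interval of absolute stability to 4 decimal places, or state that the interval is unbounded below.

z* = -4.8980.

Test eqn y'=λy, z=hλ:
  k1=λy_n ⇒ h·k1=z·y_n;  k2=λ(1+7/15z)y_n ⇒ h·k2=z(1+7/15z)y_n
  y_{n+1}/y_n = 1 + 9/16z + 7/16z(1+7/15z) = 1 + z + 49/240z²
  R(z) = 1 + z + 49/240z².

Solve |R(x)|<1 on ℝ⁻.
x=-0.33: |R|=0.6922
R=1: x+49/240x²=0 ⇒ x=−240/49=-4.8980; min R=1−1/(4·49/240)=-0.2245>−1
Confirm numerically:
  x=-3.934: |R|=0.22576 <1
  x=-3.134: |R|=0.12868 <1
  x=-2.790: |R|=0.20075 <1
  x=-5.386: |R|=1.53667 >1
  x=-5.235: |R|=1.36023 >1
Interval (-4.8980, 0).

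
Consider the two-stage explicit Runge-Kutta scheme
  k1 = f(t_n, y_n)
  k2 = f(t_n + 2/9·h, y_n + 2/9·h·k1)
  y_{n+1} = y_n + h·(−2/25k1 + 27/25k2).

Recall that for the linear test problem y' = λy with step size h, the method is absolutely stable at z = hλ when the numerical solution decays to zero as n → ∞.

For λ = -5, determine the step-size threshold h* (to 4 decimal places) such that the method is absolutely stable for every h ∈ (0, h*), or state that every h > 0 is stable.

(-4.1667,0); λ=-5 ⇒ h* = (25/6)/5 = 0.8333.

Test eqn y'=λy, z=hλ:
  k1=λy_n ⇒ h·k1=z·y_n;  k2=λ(1+2/9z)y_n ⇒ h·k2=z(1+2/9z)y_n
  y_{n+1}/y_n = 1 − 2/25z + 27/25z(1+2/9z) = 1 + z + 6/25z²
  Hence R(z) = 1 + z + 6/25z².

Need |R(x)|<1, x<0.
x=-0.33: |R|=0.6961
R=1: x+6/25x²=0 ⇒ x=−25/6=-4.1667; min R=1−1/(4·6/25)=-0.0417>−1
Confirm numerically:
  x=-3.765: |R|=0.63705 <1
  x=-3.697: |R|=0.58327 <1
  x=-2.897: |R|=0.11723 <1
  x=-2.333: |R|=0.02671 <1
  x=-4.572: |R|=1.44476 >1
  x=-4.548: |R|=1.41623 >1
  x=-4.251: |R|=1.08604 >1
So |R|<1 on (-4.1667, 0).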